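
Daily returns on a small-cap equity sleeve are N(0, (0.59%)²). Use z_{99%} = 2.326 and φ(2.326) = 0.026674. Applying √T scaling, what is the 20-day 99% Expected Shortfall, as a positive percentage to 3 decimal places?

σ_{20d} = 0.59% × √20 = 2.639%.
ES multiplier = φ(z)/(1−α) = 0.026674/0.01 = 2.667.
ES = 2.639% × 2.667 = 7.038%.

7.038%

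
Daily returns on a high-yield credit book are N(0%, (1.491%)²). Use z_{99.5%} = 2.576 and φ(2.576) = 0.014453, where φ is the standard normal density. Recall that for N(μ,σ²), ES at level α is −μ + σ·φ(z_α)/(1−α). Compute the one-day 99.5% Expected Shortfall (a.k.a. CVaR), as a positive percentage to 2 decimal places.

4.31%

Tail multiplier: φ(z)/(1−α) = 0.014453 / 0.005 = 2.891.
ES = 1.491% × 2.891 = 4.310%.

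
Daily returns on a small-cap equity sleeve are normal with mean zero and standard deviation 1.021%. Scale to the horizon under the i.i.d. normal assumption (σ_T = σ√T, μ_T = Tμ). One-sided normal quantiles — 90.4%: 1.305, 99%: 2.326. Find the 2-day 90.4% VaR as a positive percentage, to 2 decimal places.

1.88%

σ_{2d} = 1.021% × √2 = 1.444%.
VaR = 1.305 × 1.444% = 1.884%.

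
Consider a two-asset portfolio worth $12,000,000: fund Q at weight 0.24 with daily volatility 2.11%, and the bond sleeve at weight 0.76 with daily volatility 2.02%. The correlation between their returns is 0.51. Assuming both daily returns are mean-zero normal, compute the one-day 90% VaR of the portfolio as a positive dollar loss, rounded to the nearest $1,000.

σ_p² = 0.24²·2.11² + 0.76²·2.02² + 2·0.51·0.24·0.76·2.11·2.02 = 3.4063 (%²).
σ_p = √3.4063 = 1.846%.
At 90%, z = 1.282.
VaR = 1.282 × 1.846% = 2.367%; on $12,000,000 that is $284,040.

$284,000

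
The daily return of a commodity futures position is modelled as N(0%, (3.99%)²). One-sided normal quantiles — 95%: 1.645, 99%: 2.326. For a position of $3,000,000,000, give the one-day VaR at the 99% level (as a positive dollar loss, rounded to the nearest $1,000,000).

VaR = z·σ = 2.326 × 3.99% = 9.281%.
On $3,000,000,000: 0.09281 × $3,000,000,000 = $278,430,000.

$278,000,000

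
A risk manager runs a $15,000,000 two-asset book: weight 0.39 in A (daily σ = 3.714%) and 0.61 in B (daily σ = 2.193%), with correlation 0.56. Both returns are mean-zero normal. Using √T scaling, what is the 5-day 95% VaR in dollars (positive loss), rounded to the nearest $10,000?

σ_p = √(0.39²·3.714² + 0.61²·2.193² + 2·0.56·0.39·0.61·3.714·2.193) = 2.461%.
σ_{5d} = 2.461% × √5 = 5.503%.
z(95%) = 1.645.
VaR = 1.645 × 5.503% = 9.052%; on $15,000,000 that is $1,357,800.

$1,360,000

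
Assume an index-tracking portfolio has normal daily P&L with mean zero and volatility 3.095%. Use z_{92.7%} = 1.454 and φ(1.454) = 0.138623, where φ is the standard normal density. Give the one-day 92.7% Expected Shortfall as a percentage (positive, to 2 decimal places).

5.88%

Tail multiplier: φ(z)/(1−α) = 0.138623 / 0.073 = 1.899.
ES = 3.095% × 1.899 = 5.877%.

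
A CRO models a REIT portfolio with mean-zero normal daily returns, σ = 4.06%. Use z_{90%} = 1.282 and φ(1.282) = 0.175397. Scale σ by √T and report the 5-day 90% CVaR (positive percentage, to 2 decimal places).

σ_{5d} = 4.06% × √5 = 9.078%.
ES multiplier = φ(z)/(1−α) = 0.175397/0.1 = 1.754.
ES = 9.078% × 1.754 = 15.923%.

15.92%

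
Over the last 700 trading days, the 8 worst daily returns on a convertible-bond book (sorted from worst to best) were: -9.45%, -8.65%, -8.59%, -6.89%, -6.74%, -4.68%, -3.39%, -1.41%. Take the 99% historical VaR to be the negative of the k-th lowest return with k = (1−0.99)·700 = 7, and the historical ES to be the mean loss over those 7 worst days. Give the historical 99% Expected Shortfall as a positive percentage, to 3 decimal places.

6.913%

The 7 worst returns sum to -48.39%.
ES = −(-48.39%) / 7 = 6.9128…% ≈ 6.913%.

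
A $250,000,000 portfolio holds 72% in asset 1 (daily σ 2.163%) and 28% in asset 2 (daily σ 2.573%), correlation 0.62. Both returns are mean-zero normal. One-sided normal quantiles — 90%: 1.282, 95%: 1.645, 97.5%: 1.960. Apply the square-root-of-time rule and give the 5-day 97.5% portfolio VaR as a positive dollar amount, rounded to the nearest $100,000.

$22,800,000

σ_p = √(0.72²·2.163² + 0.28²·2.573² + 2·0.62·0.72·0.28·2.163·2.573) = 2.082%.
σ_{5d} = 2.082% × √5 = 4.655%.
VaR = 1.960 × 4.655% = 9.124%; on $250,000,000 that is $22,810,000.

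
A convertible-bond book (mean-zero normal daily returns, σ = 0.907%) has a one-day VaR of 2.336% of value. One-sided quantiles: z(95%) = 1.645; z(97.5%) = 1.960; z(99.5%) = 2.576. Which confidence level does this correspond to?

99.5%

Implied z = VaR/σ = 2.336 / 0.907 = 2.576.
This matches z(99.5%) = 2.576.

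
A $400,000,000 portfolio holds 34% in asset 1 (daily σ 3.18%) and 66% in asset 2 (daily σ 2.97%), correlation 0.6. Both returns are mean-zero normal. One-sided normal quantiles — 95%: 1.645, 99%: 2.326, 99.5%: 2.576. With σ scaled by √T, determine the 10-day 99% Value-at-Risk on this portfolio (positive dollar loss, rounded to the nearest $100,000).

σ_p = √(0.34²·3.18² + 0.66²·2.97² + 2·0.6·0.34·0.66·3.18·2.97) = 2.749%.
σ_{10d} = 2.749% × √10 = 8.693%.
VaR = 2.326 × 8.693% = 20.220%; on $400,000,000 that is $80,880,000.

$80,900,000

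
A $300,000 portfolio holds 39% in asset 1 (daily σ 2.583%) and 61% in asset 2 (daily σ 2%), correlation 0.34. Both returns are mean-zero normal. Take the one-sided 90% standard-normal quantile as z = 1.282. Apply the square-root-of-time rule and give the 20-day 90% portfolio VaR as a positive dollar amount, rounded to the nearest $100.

$31,400

σ_p = √(0.39²·2.583² + 0.61²·2² + 2·0.34·0.39·0.61·2.583·2) = 1.827%.
σ_{20d} = 1.827% × √20 = 8.171%.
VaR = 1.282 × 8.171% = 10.475%; on $300,000 that is $31,425.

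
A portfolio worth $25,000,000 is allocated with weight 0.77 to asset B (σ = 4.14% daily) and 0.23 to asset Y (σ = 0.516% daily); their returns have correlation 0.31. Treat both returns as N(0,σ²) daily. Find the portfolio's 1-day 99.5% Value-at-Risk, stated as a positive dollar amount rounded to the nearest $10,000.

σ_p² = 0.77²·4.14² + 0.23²·0.516² + 2·0.31·0.77·0.23·4.14·0.516 = 10.4107 (%²).
σ_p = √10.4107 = 3.227%.
At 99.5%, z = 2.576.
VaR = 2.576 × 3.227% = 8.313%; on $25,000,000 that is $2,078,250.

$2,080,000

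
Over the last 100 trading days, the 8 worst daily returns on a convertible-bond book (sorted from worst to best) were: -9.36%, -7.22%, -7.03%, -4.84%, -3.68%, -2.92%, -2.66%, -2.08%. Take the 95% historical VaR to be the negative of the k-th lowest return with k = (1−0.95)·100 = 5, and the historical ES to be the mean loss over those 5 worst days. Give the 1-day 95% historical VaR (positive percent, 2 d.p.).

k = 5; the 5th lowest return is -3.68%, so VaR = 3.68%.

3.68%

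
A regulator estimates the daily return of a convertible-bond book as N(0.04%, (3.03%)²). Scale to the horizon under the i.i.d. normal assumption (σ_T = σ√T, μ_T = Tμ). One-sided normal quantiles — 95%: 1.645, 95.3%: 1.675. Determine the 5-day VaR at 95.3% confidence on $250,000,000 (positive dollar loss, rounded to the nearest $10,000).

σ_{5d} = 3.03% × √5 = 6.775%; μ_{5d} = 5 × 0.04% = 0.200%.
VaR = −(0.200%) + 1.675 × 6.775% = 11.148%.
On $250,000,000: 0.11148 × $250,000,000 = $27,870,000.

$27,870,000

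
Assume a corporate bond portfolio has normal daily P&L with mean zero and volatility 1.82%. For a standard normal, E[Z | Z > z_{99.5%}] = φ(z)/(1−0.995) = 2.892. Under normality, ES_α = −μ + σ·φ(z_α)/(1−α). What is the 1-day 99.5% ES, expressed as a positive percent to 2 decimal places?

5.26%

ES = 1.82% × 2.892 = 5.263%.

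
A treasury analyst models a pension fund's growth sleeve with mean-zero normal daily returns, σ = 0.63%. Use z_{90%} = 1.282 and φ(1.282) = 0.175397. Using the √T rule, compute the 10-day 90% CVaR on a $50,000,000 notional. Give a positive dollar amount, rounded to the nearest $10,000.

$1,750,000

σ_{10d} = 0.63% × √10 = 1.992%.
ES multiplier = φ(z)/(1−α) = 0.175397/0.1 = 1.754.
ES = 1.992% × 1.754 = 3.494%; on $50,000,000: $1,747,000.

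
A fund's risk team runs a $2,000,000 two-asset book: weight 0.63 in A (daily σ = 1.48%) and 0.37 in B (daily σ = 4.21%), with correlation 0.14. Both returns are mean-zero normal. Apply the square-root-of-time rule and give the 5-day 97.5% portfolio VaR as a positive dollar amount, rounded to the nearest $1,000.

σ_p = √(0.63²·1.48² + 0.37²·4.21² + 2·0.14·0.63·0.37·1.48·4.21) = 1.924%.
σ_{5d} = 1.924% × √5 = 4.302%.
z(97.5%) = 1.960.
VaR = 1.960 × 4.302% = 8.432%; on $2,000,000 that is $168,640.

$169,000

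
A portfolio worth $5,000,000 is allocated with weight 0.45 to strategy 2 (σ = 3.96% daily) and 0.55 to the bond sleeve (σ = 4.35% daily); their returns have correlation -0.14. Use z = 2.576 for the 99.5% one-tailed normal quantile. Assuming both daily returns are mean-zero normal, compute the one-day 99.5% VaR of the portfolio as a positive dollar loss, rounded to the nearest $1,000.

$358,000

σ_p² = 0.45²·3.96² + 0.55²·4.35² + 2·-0.14·0.45·0.55·3.96·4.35 = 7.7058 (%²).
σ_p = √7.7058 = 2.776%.
VaR = 2.576 × 2.776% = 7.151%; on $5,000,000 that is $357,550.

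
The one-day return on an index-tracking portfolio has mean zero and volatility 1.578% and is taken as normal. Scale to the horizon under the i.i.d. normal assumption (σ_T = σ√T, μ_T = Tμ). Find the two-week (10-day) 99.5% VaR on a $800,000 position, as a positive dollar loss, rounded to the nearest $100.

$102,800

At 99.5%, z = 2.576.
σ_{10d} = 1.578% × √10 = 4.990%.
VaR = 2.576 × 4.990% = 12.854%.
On $800,000: 0.12854 × $800,000 = $102,832.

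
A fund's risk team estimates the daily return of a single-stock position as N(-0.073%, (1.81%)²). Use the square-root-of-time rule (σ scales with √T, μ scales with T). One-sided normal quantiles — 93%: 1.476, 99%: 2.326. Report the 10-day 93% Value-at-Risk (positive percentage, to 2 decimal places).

σ_{10d} = 1.81% × √10 = 5.724%; μ_{10d} = 10 × -0.073% = -0.730%.
VaR = −(-0.730%) + 1.476 × 5.724% = 9.179%.

9.18%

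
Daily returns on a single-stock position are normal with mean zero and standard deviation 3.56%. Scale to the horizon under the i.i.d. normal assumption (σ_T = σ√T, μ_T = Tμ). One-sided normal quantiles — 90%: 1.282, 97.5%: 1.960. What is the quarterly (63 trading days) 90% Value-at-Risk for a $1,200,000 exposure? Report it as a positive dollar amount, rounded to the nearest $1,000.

$435,000

σ_{63d} = 3.56% × √63 = 28.257%.
VaR = 1.282 × 28.257% = 36.225%.
On $1,200,000: 0.36225 × $1,200,000 = $434,700.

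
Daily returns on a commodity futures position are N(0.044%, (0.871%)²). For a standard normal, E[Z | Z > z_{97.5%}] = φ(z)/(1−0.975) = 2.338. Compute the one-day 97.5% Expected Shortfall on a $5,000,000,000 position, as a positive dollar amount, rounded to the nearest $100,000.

ES = −(0.044%) + 0.871% × 2.338 = 1.992%.
On $5,000,000,000: 0.01992 × $5,000,000,000 = $99,600,000.

$99,600,000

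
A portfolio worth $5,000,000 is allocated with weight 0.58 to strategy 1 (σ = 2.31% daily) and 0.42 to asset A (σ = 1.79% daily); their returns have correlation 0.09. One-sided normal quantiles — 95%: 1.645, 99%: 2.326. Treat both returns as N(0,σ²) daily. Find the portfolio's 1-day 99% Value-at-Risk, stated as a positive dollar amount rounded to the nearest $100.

$185,400

σ_p² = 0.58²·2.31² + 0.42²·1.79² + 2·0.09·0.58·0.42·2.31·1.79 = 2.5416 (%²).
σ_p = √2.5416 = 1.594%.
VaR = 2.326 × 1.594% = 3.708%; on $5,000,000 that is $185,400.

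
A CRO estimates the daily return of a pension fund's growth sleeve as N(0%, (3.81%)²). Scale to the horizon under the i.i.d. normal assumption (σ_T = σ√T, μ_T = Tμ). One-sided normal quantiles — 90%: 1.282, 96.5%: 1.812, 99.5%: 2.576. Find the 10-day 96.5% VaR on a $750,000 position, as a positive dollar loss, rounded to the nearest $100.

$163,700

σ_{10d} = 3.81% × √10 = 12.048%.
VaR = 1.812 × 12.048% = 21.831%.
On $750,000: 0.21831 × $750,000 = $163,732.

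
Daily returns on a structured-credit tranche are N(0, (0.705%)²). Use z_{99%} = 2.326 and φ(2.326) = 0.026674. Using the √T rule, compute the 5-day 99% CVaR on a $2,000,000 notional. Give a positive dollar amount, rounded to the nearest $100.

σ_{5d} = 0.705% × √5 = 1.576%.
ES multiplier = φ(z)/(1−α) = 0.026674/0.01 = 2.667.
ES = 1.576% × 2.667 = 4.203%; on $2,000,000: $84,060.

$84,100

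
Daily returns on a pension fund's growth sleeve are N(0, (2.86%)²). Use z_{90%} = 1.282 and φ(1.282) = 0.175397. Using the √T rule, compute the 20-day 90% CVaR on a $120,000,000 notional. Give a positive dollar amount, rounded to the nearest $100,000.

$26,900,000

σ_{20d} = 2.86% × √20 = 12.790%.
ES multiplier = φ(z)/(1−α) = 0.175397/0.1 = 1.754.
ES = 12.790% × 1.754 = 22.434%; on $120,000,000: $26,920,800.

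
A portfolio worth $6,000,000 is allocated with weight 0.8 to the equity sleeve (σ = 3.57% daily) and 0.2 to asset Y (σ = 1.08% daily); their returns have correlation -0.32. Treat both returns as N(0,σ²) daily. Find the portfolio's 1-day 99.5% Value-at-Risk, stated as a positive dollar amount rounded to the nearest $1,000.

$432,000

σ_p² = 0.8²·3.57² + 0.2²·1.08² + 2·-0.32·0.8·0.2·3.57·1.08 = 7.8086 (%²).
σ_p = √7.8086 = 2.794%.
At 99.5%, z = 2.576.
VaR = 2.576 × 2.794% = 7.197%; on $6,000,000 that is $431,820.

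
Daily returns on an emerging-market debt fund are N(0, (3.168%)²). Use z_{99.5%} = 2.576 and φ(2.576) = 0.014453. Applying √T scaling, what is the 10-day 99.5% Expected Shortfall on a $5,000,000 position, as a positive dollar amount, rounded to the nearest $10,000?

$1,450,000

σ_{10d} = 3.168% × √10 = 10.018%.
ES multiplier = φ(z)/(1−α) = 0.014453/0.005 = 2.891.
ES = 10.018% × 2.891 = 28.962%; on $5,000,000: $1,448,100.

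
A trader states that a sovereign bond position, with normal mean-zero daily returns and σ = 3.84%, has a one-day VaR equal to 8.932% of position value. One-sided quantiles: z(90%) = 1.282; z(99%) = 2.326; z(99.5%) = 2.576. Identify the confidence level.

99%

Implied z = VaR/σ = 8.932 / 3.84 = 2.326.
This matches z(99%) = 2.326.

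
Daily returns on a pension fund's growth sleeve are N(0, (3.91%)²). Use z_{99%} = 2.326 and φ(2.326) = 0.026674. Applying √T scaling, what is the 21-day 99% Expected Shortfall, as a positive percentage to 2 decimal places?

47.79%

σ_{21d} = 3.91% × √21 = 17.918%.
ES multiplier = φ(z)/(1−α) = 0.026674/0.01 = 2.667.
ES = 17.918% × 2.667 = 47.787%.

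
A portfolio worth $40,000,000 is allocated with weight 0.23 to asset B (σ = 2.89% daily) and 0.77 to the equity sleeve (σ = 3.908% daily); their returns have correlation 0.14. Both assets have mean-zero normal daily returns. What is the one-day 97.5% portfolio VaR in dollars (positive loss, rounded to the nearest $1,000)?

$2,486,000

σ_p² = 0.23²·2.89² + 0.77²·3.908² + 2·0.14·0.23·0.77·2.89·3.908 = 10.0569 (%²).
σ_p = √10.0569 = 3.171%.
At 97.5%, z = 1.960.
VaR = 1.960 × 3.171% = 6.215%; on $40,000,000 that is $2,486,000.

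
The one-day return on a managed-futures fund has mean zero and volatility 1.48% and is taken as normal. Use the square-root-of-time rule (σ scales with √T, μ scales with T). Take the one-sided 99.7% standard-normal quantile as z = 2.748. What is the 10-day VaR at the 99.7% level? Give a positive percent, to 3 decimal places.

σ_{10d} = 1.48% × √10 = 4.680%.
VaR = 2.748 × 4.680% = 12.861%.

12.861%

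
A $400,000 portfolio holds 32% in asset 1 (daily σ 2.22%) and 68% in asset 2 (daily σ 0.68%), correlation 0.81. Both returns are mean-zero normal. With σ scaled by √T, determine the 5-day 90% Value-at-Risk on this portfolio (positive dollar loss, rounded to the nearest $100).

$12,800

σ_p = √(0.32²·2.22² + 0.68²·0.68² + 2·0.81·0.32·0.68·2.22·0.68) = 1.118%.
σ_{5d} = 1.118% × √5 = 2.500%.
z(90%) = 1.282.
VaR = 1.282 × 2.500% = 3.205%; on $400,000 that is $12,820.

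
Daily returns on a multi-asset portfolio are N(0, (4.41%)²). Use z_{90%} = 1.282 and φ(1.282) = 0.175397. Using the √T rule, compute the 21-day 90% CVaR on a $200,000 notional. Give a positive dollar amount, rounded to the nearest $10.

σ_{21d} = 4.41% × √21 = 20.209%.
ES multiplier = φ(z)/(1−α) = 0.175397/0.1 = 1.754.
ES = 20.209% × 1.754 = 35.447%; on $200,000: $70,894.

$70,890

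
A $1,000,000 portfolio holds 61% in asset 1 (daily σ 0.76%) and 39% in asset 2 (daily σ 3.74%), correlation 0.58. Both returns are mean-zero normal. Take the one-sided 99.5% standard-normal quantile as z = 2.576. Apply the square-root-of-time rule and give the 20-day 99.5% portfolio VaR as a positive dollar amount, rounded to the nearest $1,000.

$204,000

σ_p = √(0.61²·0.76² + 0.39²·3.74² + 2·0.58·0.61·0.39·0.76·3.74) = 1.768%.
σ_{20d} = 1.768% × √20 = 7.907%.
VaR = 2.576 × 7.907% = 20.368%; on $1,000,000 that is $203,680.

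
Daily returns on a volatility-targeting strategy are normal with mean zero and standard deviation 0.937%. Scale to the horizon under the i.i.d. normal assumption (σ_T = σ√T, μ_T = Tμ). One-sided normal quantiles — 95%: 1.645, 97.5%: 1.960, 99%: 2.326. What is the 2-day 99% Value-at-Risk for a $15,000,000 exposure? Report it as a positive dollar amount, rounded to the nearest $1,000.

σ_{2d} = 0.937% × √2 = 1.325%.
VaR = 2.326 × 1.325% = 3.082%.
On $15,000,000: 0.03082 × $15,000,000 = $462,300.

$462,000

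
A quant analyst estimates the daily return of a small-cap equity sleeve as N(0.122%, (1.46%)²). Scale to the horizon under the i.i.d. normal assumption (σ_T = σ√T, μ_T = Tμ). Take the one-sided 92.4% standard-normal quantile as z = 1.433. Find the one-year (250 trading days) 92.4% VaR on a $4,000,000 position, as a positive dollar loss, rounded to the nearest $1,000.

$103,000

σ_{250d} = 1.46% × √250 = 23.085%; μ_{250d} = 250 × 0.122% = 30.500%.
VaR = −(30.500%) + 1.433 × 23.085% = 2.581%.
On $4,000,000: 0.02581 × $4,000,000 = $103,240.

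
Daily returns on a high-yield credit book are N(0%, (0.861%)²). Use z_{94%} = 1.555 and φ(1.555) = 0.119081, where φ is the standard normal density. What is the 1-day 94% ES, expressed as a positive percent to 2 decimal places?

1.71%

Tail multiplier: φ(z)/(1−α) = 0.119081 / 0.06 = 1.985.
ES = 0.861% × 1.985 = 1.709%.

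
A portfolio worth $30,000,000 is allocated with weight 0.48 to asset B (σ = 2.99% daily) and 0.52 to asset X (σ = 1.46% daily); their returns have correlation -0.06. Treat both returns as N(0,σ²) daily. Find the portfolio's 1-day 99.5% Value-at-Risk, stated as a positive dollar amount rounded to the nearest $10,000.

σ_p² = 0.48²·2.99² + 0.52²·1.46² + 2·-0.06·0.48·0.52·2.99·1.46 = 2.5054 (%²).
σ_p = √2.5054 = 1.583%.
At 99.5%, z = 2.576.
VaR = 2.576 × 1.583% = 4.078%; on $30,000,000 that is $1,223,400.

$1,220,000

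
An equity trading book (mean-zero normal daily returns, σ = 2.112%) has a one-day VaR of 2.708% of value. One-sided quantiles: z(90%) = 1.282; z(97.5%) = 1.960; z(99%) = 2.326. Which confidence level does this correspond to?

Implied z = VaR/σ = 2.708 / 2.112 = 1.282.
This matches z(90%) = 1.282.

90%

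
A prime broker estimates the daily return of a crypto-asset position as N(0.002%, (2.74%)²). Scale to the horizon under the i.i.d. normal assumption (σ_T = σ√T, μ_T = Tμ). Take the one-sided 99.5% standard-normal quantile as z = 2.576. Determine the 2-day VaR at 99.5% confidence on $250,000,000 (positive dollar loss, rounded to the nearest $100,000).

σ_{2d} = 2.74% × √2 = 3.875%; μ_{2d} = 2 × 0.002% = 0.004%.
VaR = −(0.004%) + 2.576 × 3.875% = 9.978%.
On $250,000,000: 0.09978 × $250,000,000 = $24,945,000.

$24,900,000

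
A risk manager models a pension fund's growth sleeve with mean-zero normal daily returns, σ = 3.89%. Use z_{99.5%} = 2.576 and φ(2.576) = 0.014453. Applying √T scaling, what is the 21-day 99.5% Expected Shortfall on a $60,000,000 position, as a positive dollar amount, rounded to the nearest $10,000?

$30,920,000

σ_{21d} = 3.89% × √21 = 17.826%.
ES multiplier = φ(z)/(1−α) = 0.014453/0.005 = 2.891.
ES = 17.826% × 2.891 = 51.535%; on $60,000,000: $30,921,000.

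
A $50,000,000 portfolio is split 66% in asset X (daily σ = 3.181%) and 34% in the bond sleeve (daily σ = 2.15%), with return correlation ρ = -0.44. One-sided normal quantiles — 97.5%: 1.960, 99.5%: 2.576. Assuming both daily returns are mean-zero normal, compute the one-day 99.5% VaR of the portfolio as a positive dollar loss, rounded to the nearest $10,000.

$2,440,000

σ_p² = 0.66²·3.181² + 0.34²·2.15² + 2·-0.44·0.66·0.34·3.181·2.15 = 3.5916 (%²).
σ_p = √3.5916 = 1.895%.
VaR = 2.576 × 1.895% = 4.882%; on $50,000,000 that is $2,441,000.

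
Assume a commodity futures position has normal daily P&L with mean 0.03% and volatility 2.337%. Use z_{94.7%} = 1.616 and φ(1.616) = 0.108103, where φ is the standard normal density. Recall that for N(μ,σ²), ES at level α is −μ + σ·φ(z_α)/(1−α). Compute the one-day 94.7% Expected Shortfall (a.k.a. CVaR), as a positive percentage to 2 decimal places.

4.74%

Tail multiplier: φ(z)/(1−α) = 0.108103 / 0.053 = 2.040.
ES = −(0.03%) + 2.337% × 2.040 = 4.737%.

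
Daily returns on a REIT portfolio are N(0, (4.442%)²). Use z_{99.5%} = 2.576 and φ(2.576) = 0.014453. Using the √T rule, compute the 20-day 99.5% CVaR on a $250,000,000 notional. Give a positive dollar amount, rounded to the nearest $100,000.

$143,600,000

σ_{20d} = 4.442% × √20 = 19.865%.
ES multiplier = φ(z)/(1−α) = 0.014453/0.005 = 2.891.
ES = 19.865% × 2.891 = 57.430%; on $250,000,000: $143,575,000.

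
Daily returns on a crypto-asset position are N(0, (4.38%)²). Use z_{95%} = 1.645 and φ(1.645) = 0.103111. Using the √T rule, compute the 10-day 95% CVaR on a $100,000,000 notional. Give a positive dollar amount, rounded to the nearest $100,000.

$28,600,000

σ_{10d} = 4.38% × √10 = 13.851%.
ES multiplier = φ(z)/(1−α) = 0.103111/0.05 = 2.062.
ES = 13.851% × 2.062 = 28.561%; on $100,000,000: $28,561,000.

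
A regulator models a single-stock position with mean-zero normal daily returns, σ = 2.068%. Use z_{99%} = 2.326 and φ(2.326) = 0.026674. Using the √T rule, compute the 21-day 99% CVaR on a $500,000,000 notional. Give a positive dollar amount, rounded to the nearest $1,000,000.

$126,000,000

σ_{21d} = 2.068% × √21 = 9.477%.
ES multiplier = φ(z)/(1−α) = 0.026674/0.01 = 2.667.
ES = 9.477% × 2.667 = 25.275%; on $500,000,000: $126,375,000.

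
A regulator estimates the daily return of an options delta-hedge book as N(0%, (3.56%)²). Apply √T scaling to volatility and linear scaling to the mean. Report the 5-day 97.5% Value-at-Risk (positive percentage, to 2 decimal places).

15.60%

At 97.5%, z = 1.960.
σ_{5d} = 3.56% × √5 = 7.960%.
VaR = 1.960 × 7.960% = 15.602%.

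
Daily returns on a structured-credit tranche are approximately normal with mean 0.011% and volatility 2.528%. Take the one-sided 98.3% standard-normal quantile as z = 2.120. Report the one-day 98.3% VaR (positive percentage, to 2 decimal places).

5.35%

VaR = −μ + z·σ = −(0.011%) + 2.120 × 2.528% = 5.348%.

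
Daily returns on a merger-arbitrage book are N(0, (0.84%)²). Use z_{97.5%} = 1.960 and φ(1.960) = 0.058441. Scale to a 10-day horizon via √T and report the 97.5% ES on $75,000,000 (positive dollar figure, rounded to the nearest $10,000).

σ_{10d} = 0.84% × √10 = 2.656%.
ES multiplier = φ(z)/(1−α) = 0.058441/0.025 = 2.338.
ES = 2.656% × 2.338 = 6.210%; on $75,000,000: $4,657,500.

$4,660,000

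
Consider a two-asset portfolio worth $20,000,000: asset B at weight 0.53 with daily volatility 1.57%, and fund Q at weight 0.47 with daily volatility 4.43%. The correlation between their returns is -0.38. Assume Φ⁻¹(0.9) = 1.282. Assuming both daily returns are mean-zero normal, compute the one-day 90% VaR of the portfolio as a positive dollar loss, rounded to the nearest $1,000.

$494,000

σ_p² = 0.53²·1.57² + 0.47²·4.43² + 2·-0.38·0.53·0.47·1.57·4.43 = 3.7108 (%²).
σ_p = √3.7108 = 1.926%.
VaR = 1.282 × 1.926% = 2.469%; on $20,000,000 that is $493,800.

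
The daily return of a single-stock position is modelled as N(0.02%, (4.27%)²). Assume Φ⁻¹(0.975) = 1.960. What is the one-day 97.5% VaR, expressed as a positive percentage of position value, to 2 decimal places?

8.35%

VaR = −μ + z·σ = −(0.02%) + 1.960 × 4.27% = 8.349%.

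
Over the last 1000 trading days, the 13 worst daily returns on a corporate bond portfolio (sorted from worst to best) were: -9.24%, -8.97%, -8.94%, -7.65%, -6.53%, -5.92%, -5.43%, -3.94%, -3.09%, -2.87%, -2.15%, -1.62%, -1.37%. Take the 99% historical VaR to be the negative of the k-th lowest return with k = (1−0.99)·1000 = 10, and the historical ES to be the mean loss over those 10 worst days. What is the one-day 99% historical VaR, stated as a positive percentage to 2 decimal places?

2.87%

k = 10; the 10th lowest return is -2.87%, so VaR = 2.87%.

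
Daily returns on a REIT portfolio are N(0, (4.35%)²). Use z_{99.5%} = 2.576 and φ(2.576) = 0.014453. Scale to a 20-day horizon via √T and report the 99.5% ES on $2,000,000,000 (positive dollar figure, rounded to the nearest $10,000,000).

σ_{20d} = 4.35% × √20 = 19.454%.
ES multiplier = φ(z)/(1−α) = 0.014453/0.005 = 2.891.
ES = 19.454% × 2.891 = 56.242%; on $2,000,000,000: $1,124,840,000.

$1,120,000,000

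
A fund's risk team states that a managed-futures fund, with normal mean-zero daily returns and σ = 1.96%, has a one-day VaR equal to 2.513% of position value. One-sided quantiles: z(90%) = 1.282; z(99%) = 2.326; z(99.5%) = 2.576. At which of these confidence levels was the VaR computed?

Implied z = VaR/σ = 2.513 / 1.96 = 1.282.
This matches z(90%) = 1.282.

90%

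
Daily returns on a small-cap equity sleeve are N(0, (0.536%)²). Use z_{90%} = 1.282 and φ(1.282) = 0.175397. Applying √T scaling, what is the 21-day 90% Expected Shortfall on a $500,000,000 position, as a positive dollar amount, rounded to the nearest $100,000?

σ_{21d} = 0.536% × √21 = 2.456%.
ES multiplier = φ(z)/(1−α) = 0.175397/0.1 = 1.754.
ES = 2.456% × 1.754 = 4.308%; on $500,000,000: $21,540,000.

$21,500,000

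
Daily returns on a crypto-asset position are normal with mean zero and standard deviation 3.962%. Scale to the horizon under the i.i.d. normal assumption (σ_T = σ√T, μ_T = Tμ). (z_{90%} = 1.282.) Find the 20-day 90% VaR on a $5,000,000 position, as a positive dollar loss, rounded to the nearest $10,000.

$1,140,000

σ_{20d} = 3.962% × √20 = 17.719%.
VaR = 1.282 × 17.719% = 22.716%.
On $5,000,000: 0.22716 × $5,000,000 = $1,135,800.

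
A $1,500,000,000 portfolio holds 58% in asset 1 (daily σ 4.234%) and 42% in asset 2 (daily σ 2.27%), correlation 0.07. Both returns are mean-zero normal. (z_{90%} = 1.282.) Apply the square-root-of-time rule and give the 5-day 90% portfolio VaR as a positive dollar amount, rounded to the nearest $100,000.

$115,900,000

σ_p = √(0.58²·4.234² + 0.42²·2.27² + 2·0.07·0.58·0.42·4.234·2.27) = 2.696%.
σ_{5d} = 2.696% × √5 = 6.028%.
VaR = 1.282 × 6.028% = 7.728%; on $1,500,000,000 that is $115,920,000.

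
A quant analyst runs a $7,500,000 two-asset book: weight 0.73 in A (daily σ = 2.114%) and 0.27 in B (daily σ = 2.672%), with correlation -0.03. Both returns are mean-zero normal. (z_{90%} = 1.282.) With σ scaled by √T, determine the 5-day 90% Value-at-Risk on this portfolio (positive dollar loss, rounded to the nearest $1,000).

$362,000

σ_p = √(0.73²·2.114² + 0.27²·2.672² + 2·-0.03·0.73·0.27·2.114·2.672) = 1.684%.
σ_{5d} = 1.684% × √5 = 3.766%.
VaR = 1.282 × 3.766% = 4.828%; on $7,500,000 that is $362,100.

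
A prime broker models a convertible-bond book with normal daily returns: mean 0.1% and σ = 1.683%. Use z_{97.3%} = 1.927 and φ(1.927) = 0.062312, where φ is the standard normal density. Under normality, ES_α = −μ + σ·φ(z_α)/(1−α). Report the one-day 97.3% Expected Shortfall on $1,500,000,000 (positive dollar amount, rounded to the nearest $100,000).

Tail multiplier: φ(z)/(1−α) = 0.062312 / 0.027 = 2.308.
ES = −(0.1%) + 1.683% × 2.308 = 3.784%.
On $1,500,000,000: 0.03784 × $1,500,000,000 = $56,760,000.

$56,800,000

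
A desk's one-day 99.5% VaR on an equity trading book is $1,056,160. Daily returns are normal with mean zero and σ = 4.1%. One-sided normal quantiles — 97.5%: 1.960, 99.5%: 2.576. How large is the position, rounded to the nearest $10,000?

$10,000,000

VaR as a fraction of value: z·σ = 2.576 × 4.1% = 10.5616%.
Position = $1,056,160 / 0.105616 = $10,000,000.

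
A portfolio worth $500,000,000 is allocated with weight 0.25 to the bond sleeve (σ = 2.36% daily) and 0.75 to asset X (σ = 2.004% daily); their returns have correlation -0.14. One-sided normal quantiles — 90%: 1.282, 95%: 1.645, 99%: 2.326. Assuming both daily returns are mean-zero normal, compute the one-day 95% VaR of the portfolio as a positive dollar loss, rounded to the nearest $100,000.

$12,600,000

σ_p² = 0.25²·2.36² + 0.75²·2.004² + 2·-0.14·0.25·0.75·2.36·2.004 = 2.3588 (%²).
σ_p = √2.3588 = 1.536%.
VaR = 1.645 × 1.536% = 2.527%; on $500,000,000 that is $12,635,000.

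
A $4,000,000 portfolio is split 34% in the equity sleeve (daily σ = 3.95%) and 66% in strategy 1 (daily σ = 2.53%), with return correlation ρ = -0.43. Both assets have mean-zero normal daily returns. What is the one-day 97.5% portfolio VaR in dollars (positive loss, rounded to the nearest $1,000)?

σ_p² = 0.34²·3.95² + 0.66²·2.53² + 2·-0.43·0.34·0.66·3.95·2.53 = 2.6633 (%²).
σ_p = √2.6633 = 1.632%.
At 97.5%, z = 1.960.
VaR = 1.960 × 1.632% = 3.199%; on $4,000,000 that is $127,960.

$128,000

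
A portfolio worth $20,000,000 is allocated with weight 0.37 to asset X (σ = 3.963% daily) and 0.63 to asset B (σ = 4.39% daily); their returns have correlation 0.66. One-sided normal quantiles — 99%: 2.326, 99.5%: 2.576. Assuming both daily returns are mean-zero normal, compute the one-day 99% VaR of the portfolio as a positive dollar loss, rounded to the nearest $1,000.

σ_p² = 0.37²·3.963² + 0.63²·4.39² + 2·0.66·0.37·0.63·3.963·4.39 = 15.1523 (%²).
σ_p = √15.1523 = 3.893%.
VaR = 2.326 × 3.893% = 9.055%; on $20,000,000 that is $1,811,000.

$1,811,000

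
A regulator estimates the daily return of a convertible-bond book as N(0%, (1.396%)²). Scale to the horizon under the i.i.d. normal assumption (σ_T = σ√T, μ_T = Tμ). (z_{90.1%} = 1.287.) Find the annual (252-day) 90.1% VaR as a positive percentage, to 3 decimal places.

28.521%

σ_{252d} = 1.396% × √252 = 22.161%.
VaR = 1.287 × 22.161% = 28.521%.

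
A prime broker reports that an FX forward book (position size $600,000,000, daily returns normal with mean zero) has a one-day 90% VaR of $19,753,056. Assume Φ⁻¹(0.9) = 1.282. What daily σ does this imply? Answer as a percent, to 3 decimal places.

VaR as a fraction: $19,753,056 / $600,000,000 = 3.292%.
σ = VaR / z = 3.292% / 1.282 = 2.568%.

2.568%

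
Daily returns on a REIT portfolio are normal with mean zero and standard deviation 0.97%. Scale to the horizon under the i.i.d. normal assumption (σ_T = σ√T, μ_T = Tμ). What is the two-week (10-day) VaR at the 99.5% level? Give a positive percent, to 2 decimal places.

At 99.5%, z = 2.576.
σ_{10d} = 0.97% × √10 = 3.067%.
VaR = 2.576 × 3.067% = 7.901%.

7.90%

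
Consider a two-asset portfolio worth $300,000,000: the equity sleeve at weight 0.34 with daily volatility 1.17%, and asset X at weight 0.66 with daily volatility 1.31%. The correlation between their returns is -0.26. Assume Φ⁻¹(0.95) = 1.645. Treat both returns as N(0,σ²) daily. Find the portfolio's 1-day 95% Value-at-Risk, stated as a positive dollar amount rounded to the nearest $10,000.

$4,210,000

σ_p² = 0.34²·1.17² + 0.66²·1.31² + 2·-0.26·0.34·0.66·1.17·1.31 = 0.7269 (%²).
σ_p = √0.7269 = 0.853%.
VaR = 1.645 × 0.853% = 1.403%; on $300,000,000 that is $4,209,000.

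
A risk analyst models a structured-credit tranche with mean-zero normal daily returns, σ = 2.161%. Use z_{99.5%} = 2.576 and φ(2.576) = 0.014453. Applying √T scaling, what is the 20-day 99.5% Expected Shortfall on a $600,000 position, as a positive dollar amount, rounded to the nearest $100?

$167,600

σ_{20d} = 2.161% × √20 = 9.664%.
ES multiplier = φ(z)/(1−α) = 0.014453/0.005 = 2.891.
ES = 9.664% × 2.891 = 27.939%; on $600,000: $167,634.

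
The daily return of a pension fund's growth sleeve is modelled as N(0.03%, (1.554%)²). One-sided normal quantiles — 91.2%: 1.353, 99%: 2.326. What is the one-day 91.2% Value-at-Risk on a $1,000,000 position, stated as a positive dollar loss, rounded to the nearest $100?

$20,700

VaR = −μ + z·σ = −(0.03%) + 1.353 × 1.554% = 2.073%.
On $1,000,000: 0.02073 × $1,000,000 = $20,730.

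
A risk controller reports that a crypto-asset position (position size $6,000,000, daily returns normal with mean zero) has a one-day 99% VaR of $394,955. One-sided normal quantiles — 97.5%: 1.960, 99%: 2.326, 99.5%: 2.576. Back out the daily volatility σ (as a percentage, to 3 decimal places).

2.830%

VaR as a fraction: $394,955 / $6,000,000 = 6.583%.
σ = VaR / z = 6.583% / 2.326 = 2.830%.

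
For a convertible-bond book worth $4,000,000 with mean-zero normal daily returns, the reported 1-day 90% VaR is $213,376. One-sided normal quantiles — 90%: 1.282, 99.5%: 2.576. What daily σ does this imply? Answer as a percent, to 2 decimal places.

VaR as a fraction: $213,376 / $4,000,000 = 5.334%.
σ = VaR / z = 5.334% / 1.282 = 4.161%.

4.16%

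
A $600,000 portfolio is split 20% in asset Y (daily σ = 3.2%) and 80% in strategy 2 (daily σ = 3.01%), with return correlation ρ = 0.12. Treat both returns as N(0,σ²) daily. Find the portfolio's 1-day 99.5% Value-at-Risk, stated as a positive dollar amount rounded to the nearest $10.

σ_p² = 0.2²·3.2² + 0.8²·3.01² + 2·0.12·0.2·0.8·3.2·3.01 = 6.5779 (%²).
σ_p = √6.5779 = 2.565%.
At 99.5%, z = 2.576.
VaR = 2.576 × 2.565% = 6.607%; on $600,000 that is $39,642.

$39,640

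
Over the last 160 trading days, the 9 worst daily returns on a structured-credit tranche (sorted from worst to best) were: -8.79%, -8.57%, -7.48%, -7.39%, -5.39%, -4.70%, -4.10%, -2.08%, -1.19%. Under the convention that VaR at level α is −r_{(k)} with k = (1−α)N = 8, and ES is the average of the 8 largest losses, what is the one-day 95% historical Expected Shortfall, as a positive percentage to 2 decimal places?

The 8 worst returns sum to -48.50%.
ES = −(-48.50%) / 8 = 6.0625% ≈ 6.06%.

6.06%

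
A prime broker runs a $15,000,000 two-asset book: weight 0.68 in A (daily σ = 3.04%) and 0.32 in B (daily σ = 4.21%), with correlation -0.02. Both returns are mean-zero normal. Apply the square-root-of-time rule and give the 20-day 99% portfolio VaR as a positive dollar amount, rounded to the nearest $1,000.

σ_p = √(0.68²·3.04² + 0.32²·4.21² + 2·-0.02·0.68·0.32·3.04·4.21) = 2.445%.
σ_{20d} = 2.445% × √20 = 10.934%.
z(99%) = 2.326.
VaR = 2.326 × 10.934% = 25.432%; on $15,000,000 that is $3,814,800.

$3,815,000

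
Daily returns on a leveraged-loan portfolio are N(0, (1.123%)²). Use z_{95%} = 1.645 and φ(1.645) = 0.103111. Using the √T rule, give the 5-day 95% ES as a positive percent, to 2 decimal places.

5.18%

σ_{5d} = 1.123% × √5 = 2.511%.
ES multiplier = φ(z)/(1−α) = 0.103111/0.05 = 2.062.
ES = 2.511% × 2.062 = 5.178%.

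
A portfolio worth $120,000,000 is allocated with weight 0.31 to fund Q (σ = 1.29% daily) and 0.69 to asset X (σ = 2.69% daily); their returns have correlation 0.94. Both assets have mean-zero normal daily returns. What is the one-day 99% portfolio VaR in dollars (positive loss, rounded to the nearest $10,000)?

$6,240,000

σ_p² = 0.31²·1.29² + 0.69²·2.69² + 2·0.94·0.31·0.69·1.29·2.69 = 5.0005 (%²).
σ_p = √5.0005 = 2.236%.
At 99%, z = 2.326.
VaR = 2.326 × 2.236% = 5.201%; on $120,000,000 that is $6,241,200.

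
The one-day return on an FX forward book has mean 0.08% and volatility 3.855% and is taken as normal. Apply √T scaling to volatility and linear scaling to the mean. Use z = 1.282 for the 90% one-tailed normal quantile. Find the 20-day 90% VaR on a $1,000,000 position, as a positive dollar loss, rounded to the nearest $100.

σ_{20d} = 3.855% × √20 = 17.240%; μ_{20d} = 20 × 0.08% = 1.600%.
VaR = −(1.600%) + 1.282 × 17.240% = 20.502%.
On $1,000,000: 0.20502 × $1,000,000 = $205,020.

$205,000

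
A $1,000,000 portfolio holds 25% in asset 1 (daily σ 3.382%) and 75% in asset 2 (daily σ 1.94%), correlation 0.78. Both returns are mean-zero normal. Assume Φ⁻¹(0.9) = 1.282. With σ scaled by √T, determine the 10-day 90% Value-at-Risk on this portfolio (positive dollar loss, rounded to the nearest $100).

$88,400

σ_p = √(0.25²·3.382² + 0.75²·1.94² + 2·0.78·0.25·0.75·3.382·1.94) = 2.180%.
σ_{10d} = 2.180% × √10 = 6.894%.
VaR = 1.282 × 6.894% = 8.838%; on $1,000,000 that is $88,380.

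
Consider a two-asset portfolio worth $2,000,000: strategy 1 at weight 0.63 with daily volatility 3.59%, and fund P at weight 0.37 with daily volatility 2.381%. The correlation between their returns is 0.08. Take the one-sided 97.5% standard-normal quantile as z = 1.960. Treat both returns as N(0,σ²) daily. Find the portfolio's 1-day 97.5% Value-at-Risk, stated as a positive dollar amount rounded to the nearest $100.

$97,700

σ_p² = 0.63²·3.59² + 0.37²·2.381² + 2·0.08·0.63·0.37·3.59·2.381 = 6.2102 (%²).
σ_p = √6.2102 = 2.492%.
VaR = 1.960 × 2.492% = 4.884%; on $2,000,000 that is $97,680.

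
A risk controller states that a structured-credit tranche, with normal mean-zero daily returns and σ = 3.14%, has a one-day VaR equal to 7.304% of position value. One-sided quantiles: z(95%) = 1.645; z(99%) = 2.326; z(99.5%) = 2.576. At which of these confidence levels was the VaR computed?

Implied z = VaR/σ = 7.304 / 3.14 = 2.326.
This matches z(99%) = 2.326.

99%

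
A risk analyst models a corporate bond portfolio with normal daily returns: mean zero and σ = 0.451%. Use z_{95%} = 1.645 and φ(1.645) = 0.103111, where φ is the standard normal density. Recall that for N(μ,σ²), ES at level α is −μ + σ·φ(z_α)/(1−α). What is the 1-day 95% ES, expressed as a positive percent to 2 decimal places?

0.93%

Tail multiplier: φ(z)/(1−α) = 0.103111 / 0.05 = 2.062.
ES = 0.451% × 2.062 = 0.930%.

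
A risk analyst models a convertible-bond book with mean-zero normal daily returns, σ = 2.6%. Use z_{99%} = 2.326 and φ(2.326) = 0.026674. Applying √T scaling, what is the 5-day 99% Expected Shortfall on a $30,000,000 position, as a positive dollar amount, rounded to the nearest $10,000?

σ_{5d} = 2.6% × √5 = 5.814%.
ES multiplier = φ(z)/(1−α) = 0.026674/0.01 = 2.667.
ES = 5.814% × 2.667 = 15.506%; on $30,000,000: $4,651,800.

$4,650,000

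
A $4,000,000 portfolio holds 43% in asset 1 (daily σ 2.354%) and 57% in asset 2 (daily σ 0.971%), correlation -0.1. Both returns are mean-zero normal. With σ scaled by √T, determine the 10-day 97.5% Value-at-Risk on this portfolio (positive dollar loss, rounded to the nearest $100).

$273,700

σ_p = √(0.43²·2.354² + 0.57²·0.971² + 2·-0.1·0.43·0.57·2.354·0.971) = 1.104%.
σ_{10d} = 1.104% × √10 = 3.491%.
z(97.5%) = 1.960.
VaR = 1.960 × 3.491% = 6.842%; on $4,000,000 that is $273,680.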